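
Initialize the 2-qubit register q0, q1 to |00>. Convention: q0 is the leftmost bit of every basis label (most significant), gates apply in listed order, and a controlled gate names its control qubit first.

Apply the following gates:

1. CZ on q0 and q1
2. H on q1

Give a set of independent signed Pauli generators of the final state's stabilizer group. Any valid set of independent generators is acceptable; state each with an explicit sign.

The stabilizer group can be generated by +IX, +ZI, among other valid generating sets.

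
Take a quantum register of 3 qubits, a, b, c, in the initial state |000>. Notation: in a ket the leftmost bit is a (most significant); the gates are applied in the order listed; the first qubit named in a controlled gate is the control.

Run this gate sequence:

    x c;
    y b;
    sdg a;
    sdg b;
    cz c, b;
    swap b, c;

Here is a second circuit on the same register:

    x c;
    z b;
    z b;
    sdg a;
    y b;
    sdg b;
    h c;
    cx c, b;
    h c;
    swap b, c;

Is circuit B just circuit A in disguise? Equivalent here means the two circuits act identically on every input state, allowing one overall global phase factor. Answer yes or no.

No: there is an input state on which the two circuits produce genuinely different outputs (not merely differing by a phase).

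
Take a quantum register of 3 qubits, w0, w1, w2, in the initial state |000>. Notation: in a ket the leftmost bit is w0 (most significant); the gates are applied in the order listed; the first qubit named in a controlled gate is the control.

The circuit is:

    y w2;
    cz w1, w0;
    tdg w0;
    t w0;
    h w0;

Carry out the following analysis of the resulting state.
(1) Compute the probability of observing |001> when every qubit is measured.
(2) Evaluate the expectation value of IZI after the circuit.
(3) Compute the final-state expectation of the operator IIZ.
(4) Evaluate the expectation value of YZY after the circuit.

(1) Outcome |001> occurs with probability 1/2.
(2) In the final state, IZI has expectation 1.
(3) In the final state, IIZ has expectation -1.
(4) The observable YZY averages to 0.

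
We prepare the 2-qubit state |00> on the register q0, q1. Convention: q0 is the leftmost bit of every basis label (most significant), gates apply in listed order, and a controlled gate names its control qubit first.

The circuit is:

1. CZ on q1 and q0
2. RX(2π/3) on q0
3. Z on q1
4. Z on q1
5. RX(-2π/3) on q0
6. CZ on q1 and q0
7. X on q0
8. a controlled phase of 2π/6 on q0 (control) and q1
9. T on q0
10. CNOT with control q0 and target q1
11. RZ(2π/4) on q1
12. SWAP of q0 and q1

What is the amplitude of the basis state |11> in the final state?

|11> carries amplitude I in the final state.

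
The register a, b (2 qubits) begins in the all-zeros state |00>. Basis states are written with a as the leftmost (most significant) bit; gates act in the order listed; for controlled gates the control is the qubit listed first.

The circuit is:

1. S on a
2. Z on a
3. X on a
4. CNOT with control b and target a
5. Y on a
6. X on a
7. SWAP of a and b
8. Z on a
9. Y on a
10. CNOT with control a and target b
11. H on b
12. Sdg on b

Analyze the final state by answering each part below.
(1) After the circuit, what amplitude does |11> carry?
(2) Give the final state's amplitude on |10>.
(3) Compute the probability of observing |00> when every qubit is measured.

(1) The final state's coefficient on |11> equals -sqrt(2)*I/2.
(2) |10> carries amplitude sqrt(2)/2 in the final state.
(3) Outcome |00> occurs with probability 0.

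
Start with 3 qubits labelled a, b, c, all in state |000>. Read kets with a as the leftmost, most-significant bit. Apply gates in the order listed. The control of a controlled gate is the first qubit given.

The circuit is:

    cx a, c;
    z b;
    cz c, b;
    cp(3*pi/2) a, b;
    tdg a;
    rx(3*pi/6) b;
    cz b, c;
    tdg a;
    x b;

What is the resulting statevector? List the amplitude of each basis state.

The resulting statevector has amplitude -sqrt(2)*I/2 on |000>, sqrt(2)/2 on |010>, and 0 on every other basis state.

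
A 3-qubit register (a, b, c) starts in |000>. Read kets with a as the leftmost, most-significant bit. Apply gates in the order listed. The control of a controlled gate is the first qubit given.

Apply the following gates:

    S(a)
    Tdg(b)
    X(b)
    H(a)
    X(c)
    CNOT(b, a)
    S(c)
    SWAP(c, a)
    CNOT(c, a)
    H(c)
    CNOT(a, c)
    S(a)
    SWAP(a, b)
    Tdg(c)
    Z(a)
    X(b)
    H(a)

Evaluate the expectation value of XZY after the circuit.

In the final state, XZY has expectation sqrt(2)/2.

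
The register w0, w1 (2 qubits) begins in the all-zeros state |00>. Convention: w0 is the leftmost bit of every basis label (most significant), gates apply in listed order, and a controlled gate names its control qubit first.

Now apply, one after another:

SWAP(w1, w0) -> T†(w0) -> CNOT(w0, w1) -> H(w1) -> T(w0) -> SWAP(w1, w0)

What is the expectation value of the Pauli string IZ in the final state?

The observable IZ averages to 1.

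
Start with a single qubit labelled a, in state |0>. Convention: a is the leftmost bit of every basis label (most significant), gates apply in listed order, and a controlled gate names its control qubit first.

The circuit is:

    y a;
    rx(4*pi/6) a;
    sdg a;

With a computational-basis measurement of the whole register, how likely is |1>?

Outcome |1> occurs with probability 1/4.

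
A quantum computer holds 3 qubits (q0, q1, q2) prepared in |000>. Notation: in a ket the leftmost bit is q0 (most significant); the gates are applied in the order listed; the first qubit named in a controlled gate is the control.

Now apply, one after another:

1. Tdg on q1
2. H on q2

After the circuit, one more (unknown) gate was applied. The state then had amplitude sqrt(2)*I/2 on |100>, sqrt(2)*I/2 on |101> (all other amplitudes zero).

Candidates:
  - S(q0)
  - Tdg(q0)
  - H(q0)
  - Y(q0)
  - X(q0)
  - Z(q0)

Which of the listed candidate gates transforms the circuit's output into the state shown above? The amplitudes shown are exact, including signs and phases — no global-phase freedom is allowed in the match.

It was Y(q0) that produced the state shown.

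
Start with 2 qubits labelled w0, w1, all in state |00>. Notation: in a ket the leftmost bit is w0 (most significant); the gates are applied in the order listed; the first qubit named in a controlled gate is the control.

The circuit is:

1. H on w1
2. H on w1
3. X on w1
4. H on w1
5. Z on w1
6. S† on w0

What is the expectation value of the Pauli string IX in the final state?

The expectation value of IX is 1. Key observation: steps 2-5 multiply out to the identity, so the circuit reduces to the remaining gates.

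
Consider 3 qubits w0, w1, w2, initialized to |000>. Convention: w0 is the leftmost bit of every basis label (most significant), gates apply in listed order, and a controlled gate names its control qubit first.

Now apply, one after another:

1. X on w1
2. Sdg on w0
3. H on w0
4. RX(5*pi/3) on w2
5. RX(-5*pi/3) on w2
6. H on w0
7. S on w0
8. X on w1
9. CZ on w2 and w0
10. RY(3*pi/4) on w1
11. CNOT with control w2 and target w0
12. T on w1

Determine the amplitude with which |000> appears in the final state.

The amplitude on |000> is sqrt(2 - sqrt(2))/2.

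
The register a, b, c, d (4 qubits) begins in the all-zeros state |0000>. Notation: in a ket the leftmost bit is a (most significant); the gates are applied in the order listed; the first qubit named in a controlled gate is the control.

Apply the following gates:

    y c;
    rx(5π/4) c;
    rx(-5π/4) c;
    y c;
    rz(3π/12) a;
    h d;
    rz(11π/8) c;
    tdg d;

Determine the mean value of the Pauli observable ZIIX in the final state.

In the final state, ZIIX has expectation sqrt(2)/2.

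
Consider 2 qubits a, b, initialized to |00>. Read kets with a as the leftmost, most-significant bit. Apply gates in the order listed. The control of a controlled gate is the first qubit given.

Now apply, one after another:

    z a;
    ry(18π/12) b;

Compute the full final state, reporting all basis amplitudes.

The resulting statevector has amplitude -sqrt(2)/2 on |00>, sqrt(2)/2 on |01>, 0 on |10>, 0 on |11>.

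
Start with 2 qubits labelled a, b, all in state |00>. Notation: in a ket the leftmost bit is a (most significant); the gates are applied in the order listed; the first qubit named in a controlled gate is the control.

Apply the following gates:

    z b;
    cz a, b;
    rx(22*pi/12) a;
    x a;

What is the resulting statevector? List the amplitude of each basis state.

The resulting statevector has amplitude I*(-sqrt(6) + sqrt(2))/4 on |00>, 0 on |01>, -sqrt(6)/4 - sqrt(2)/4 on |10>, 0 on |11>.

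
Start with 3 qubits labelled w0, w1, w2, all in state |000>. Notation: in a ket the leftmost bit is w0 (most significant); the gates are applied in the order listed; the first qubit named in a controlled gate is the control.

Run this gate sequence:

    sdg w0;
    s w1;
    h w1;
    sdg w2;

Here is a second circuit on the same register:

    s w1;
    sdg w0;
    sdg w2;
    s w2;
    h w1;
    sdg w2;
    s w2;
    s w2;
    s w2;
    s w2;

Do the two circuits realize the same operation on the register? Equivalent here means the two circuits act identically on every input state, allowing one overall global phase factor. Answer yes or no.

Yes, they are equivalent — the unitaries differ by at most a global phase.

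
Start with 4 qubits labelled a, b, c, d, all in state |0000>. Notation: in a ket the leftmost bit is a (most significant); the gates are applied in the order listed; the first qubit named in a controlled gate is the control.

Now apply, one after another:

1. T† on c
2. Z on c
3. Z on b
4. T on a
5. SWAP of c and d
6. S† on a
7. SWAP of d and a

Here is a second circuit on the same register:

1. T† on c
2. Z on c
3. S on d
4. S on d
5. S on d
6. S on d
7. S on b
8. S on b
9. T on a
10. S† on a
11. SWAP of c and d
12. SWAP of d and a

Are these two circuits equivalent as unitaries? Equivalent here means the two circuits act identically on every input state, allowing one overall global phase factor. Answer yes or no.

Yes: on every input state the two circuits agree up to one overall phase factor.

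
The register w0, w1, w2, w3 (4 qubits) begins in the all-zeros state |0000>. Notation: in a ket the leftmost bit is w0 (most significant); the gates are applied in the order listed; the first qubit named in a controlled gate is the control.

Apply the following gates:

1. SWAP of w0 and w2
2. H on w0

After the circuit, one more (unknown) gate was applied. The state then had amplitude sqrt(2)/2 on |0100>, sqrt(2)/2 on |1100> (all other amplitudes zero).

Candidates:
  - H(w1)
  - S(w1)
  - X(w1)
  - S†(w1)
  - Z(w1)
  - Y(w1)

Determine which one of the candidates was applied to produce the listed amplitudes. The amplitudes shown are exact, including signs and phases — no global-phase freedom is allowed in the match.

The unique candidate consistent with the amplitudes is X(w1).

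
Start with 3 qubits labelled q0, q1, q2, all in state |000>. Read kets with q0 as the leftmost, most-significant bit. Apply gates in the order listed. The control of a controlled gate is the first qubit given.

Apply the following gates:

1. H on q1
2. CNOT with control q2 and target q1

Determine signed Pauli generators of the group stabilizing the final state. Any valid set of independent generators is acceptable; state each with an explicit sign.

The final state is stabilized by the group generated by +IXI, +ZII, +IIZ; other independent generating sets are equally valid.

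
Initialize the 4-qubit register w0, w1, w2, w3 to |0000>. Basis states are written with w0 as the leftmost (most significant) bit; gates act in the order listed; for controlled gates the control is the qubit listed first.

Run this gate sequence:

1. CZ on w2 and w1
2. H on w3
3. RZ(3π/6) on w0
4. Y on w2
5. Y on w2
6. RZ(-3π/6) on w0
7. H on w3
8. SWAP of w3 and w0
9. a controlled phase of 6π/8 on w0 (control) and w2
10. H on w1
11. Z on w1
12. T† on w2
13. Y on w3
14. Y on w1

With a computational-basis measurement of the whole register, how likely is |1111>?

The probability of measuring |1111> is 0.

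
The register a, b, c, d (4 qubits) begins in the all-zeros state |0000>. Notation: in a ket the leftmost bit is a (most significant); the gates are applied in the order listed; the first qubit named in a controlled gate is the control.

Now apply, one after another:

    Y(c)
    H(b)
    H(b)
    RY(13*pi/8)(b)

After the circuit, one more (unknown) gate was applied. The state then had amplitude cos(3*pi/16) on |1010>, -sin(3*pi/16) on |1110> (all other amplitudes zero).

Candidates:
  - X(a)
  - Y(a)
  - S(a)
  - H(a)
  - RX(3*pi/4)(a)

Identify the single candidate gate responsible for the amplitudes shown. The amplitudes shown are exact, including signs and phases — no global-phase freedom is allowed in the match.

The applied gate was Y(a). Key observation: steps 2-3 multiply out to the identity, so the circuit reduces to the remaining gates.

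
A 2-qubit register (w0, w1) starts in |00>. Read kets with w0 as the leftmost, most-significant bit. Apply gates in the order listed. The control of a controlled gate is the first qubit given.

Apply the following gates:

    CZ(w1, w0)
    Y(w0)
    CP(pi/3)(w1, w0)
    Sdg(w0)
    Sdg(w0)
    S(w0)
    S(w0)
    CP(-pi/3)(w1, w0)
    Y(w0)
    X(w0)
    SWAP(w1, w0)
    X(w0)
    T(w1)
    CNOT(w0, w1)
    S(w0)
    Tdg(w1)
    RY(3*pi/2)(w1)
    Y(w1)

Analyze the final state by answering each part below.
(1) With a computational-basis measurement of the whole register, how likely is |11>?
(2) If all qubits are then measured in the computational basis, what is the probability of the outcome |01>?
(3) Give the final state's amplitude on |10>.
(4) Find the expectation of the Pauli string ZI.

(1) The probability of measuring |11> is 1/2. Key observation: the block from step 2 through step 9 cancels to the identity and can be dropped.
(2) Outcome |01> occurs with probability 0.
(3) |10> carries amplitude sqrt(2)*exp(I*pi/4)/2 in the final state.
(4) The observable ZI averages to -1.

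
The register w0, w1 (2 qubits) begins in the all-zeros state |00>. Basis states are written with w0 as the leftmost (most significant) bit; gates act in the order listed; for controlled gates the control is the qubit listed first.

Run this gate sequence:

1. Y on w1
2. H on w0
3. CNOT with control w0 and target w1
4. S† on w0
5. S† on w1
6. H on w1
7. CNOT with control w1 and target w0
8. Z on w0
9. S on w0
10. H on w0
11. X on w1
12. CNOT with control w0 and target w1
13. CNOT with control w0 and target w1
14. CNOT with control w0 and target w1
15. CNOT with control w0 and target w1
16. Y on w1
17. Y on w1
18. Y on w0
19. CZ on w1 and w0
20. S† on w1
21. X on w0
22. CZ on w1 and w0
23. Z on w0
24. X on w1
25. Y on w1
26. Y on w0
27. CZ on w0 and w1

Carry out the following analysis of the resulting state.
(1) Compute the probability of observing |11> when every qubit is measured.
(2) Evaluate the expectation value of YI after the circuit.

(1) A full measurement returns |11> with probability 1/4.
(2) In the final state, YI has expectation -1.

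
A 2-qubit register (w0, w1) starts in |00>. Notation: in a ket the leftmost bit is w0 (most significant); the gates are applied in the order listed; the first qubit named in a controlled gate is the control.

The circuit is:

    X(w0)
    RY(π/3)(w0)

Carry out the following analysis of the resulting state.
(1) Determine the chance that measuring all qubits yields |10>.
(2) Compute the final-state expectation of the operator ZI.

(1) A full measurement returns |10> with probability 3/4.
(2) The observable ZI averages to -1/2.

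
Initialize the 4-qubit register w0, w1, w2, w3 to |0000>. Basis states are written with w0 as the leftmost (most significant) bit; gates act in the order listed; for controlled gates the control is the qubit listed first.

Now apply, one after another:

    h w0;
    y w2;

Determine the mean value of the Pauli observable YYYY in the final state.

The expectation value of YYYY is 0.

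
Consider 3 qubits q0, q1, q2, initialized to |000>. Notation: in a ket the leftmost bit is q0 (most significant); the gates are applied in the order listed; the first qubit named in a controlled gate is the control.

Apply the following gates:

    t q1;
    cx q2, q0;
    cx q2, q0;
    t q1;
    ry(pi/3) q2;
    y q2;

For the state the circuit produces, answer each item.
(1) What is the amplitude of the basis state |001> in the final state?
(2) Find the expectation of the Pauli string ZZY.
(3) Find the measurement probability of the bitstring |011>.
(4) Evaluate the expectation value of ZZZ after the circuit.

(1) The final state's coefficient on |001> equals sqrt(3)*I/2.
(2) The observable ZZY averages to 0.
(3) A full measurement returns |011> with probability 0.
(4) In the final state, ZZZ has expectation -1/2.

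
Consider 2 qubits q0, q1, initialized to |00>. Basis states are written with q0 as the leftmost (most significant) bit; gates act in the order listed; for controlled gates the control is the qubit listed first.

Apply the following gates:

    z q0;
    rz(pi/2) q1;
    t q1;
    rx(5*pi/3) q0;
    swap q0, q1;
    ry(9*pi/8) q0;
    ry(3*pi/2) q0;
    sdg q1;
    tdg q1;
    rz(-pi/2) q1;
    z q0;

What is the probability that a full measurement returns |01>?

Outcome |01> occurs with probability 1/8 - sqrt(2 - sqrt(2))/16.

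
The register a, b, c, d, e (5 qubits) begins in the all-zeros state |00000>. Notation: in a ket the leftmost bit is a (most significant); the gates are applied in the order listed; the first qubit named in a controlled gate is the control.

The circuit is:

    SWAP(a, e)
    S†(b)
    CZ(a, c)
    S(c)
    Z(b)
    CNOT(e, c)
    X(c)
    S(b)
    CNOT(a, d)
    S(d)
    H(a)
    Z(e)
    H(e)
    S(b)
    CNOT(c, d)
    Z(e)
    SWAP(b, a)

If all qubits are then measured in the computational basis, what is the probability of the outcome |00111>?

The probability of measuring |00111> is 1/4.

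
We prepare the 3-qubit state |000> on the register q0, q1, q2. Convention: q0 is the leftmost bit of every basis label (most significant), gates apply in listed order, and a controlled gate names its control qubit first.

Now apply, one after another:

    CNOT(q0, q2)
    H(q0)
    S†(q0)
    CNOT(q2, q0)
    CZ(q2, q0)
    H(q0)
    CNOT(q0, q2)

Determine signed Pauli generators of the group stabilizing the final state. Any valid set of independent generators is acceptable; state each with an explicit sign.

The stabilizer group can be generated by +XIY, +ZIZ, +IZI, among other valid generating sets.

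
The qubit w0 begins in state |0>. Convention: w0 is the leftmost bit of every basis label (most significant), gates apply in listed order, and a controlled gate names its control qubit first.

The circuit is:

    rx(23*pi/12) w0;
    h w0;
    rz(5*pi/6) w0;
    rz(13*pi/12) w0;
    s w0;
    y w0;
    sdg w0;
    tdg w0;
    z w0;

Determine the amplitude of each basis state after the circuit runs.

The final amplitudes are sqrt(2)*I*sqrt(sqrt(2)/4 + 1/2)*exp(23*I*pi/24)/4 - sqrt(6)*sqrt(sqrt(2)/4 + 1/2)*exp(23*I*pi/24)/4 - sqrt(2)*sqrt(1/2 - sqrt(2)/4)*exp(23*I*pi/24)/4 - sqrt(6)*I*sqrt(1/2 - sqrt(2)/4)*exp(23*I*pi/24)/4 on |0>, sqrt(2)*I*sqrt(sqrt(2)/4 + 1/2)*exp(19*I*pi/24)/4 + sqrt(2)*sqrt(1/2 - sqrt(2)/4)*exp(19*I*pi/24)/4 - sqrt(6)*I*sqrt(1/2 - sqrt(2)/4)*exp(19*I*pi/24)/4 + sqrt(6)*sqrt(sqrt(2)/4 + 1/2)*exp(19*I*pi/24)/4 on |1>.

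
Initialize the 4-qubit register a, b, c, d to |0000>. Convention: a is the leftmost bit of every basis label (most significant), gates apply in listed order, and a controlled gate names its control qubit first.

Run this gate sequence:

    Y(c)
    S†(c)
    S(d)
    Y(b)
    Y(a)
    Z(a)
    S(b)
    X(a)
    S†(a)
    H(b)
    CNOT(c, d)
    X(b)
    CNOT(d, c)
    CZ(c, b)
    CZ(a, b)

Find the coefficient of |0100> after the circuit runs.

The final state's coefficient on |0100> equals 0.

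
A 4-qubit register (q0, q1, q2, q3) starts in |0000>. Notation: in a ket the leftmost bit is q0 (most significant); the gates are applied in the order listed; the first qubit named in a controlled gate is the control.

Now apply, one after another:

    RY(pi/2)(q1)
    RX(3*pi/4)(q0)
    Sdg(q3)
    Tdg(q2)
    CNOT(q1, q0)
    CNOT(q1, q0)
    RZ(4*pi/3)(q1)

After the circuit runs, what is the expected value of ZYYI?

The expectation value of ZYYI is 0. Key observation: gates 5-6 undo each other exactly, leaving only the rest of the circuit to track.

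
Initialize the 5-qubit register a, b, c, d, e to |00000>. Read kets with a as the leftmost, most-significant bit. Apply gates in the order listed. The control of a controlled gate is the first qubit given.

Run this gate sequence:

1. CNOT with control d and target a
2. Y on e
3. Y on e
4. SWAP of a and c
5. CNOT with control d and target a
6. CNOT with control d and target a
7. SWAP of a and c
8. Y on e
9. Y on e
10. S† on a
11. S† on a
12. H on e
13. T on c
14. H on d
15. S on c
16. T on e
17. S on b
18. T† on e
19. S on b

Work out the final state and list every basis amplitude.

The final amplitudes are 1/2 on |00000>, 1/2 on |00001>, 1/2 on |00010>, 1/2 on |00011>, and 0 on every other basis state. Key observation: gates 2-9 undo each other exactly, leaving only the rest of the circuit to track.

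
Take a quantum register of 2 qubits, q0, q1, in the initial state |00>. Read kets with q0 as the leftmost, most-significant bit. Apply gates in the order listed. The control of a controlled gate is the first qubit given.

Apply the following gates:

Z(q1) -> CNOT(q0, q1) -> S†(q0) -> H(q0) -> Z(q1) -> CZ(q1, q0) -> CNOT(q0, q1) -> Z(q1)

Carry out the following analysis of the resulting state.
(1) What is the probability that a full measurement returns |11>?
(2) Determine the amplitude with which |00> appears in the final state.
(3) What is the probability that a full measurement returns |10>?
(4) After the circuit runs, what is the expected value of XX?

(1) Outcome |11> occurs with probability 1/2.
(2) The final state's coefficient on |00> equals sqrt(2)/2.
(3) Outcome |10> occurs with probability 0.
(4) In the final state, XX has expectation -1.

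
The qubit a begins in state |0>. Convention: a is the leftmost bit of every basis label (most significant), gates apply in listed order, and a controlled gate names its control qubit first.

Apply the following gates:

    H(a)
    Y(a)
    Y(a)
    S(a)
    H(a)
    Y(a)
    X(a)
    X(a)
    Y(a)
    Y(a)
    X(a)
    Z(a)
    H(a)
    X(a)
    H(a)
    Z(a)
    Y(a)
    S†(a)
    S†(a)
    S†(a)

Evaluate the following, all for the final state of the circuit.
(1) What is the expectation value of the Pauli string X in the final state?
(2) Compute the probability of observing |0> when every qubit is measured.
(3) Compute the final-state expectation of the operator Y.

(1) The observable X averages to 1. Key observation: gates 13-16 undo each other exactly, leaving only the rest of the circuit to track.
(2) A full measurement returns |0> with probability 1/2.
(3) In the final state, Y has expectation 0.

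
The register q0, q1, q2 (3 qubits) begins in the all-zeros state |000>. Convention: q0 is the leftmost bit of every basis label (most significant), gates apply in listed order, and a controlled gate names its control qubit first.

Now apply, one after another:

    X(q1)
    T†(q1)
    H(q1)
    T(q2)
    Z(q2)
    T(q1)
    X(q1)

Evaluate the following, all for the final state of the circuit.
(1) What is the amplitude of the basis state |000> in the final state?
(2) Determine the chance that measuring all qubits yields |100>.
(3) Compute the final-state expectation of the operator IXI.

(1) The final state's coefficient on |000> equals -sqrt(2)/2.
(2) The probability of measuring |100> is 0.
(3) The expectation value of IXI is -sqrt(2)/2.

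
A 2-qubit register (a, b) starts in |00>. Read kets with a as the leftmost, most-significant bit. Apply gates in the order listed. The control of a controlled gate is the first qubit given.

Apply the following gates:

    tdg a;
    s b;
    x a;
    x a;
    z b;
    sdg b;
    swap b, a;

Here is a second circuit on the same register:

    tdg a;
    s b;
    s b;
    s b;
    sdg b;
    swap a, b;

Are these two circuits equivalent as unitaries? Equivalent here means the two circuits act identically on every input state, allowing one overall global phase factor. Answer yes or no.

Yes — the two circuits implement the same unitary up to a global phase.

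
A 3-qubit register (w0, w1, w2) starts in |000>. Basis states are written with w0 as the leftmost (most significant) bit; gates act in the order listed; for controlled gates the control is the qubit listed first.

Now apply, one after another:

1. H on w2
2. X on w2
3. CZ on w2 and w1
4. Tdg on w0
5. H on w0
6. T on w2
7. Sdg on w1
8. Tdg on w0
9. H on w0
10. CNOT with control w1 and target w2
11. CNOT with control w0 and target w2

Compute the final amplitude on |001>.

The amplitude on |001> is sqrt(2)*(1 + exp(I*pi/4))/4.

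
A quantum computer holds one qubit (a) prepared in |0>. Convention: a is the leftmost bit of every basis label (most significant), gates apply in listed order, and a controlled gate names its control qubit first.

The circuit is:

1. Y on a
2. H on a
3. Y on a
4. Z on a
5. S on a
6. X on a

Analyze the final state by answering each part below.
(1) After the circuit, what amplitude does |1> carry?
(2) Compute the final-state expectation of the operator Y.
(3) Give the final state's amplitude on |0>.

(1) The final state's coefficient on |1> equals -sqrt(2)/2.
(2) The observable Y averages to 1.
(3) |0> carries amplitude sqrt(2)*I/2 in the final state.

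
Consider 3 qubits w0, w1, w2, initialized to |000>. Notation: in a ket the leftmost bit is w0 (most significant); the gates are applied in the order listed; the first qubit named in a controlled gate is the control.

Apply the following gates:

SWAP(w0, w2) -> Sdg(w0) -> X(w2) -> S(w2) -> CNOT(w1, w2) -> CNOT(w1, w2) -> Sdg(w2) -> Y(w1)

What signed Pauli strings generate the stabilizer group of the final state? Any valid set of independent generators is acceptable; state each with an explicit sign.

One valid set of independent stabilizer generators is +ZII, -IZI, -IIZ (any independent generating set of the same group is equally correct). Key observation: gates 4-7 undo each other exactly, leaving only the rest of the circuit to track.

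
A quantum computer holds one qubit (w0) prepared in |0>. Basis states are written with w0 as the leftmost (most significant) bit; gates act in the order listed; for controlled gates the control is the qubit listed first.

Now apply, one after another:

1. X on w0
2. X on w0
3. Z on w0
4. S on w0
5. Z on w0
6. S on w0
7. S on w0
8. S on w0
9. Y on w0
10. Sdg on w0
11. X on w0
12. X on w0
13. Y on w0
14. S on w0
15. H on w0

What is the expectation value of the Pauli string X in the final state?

The observable X averages to 1.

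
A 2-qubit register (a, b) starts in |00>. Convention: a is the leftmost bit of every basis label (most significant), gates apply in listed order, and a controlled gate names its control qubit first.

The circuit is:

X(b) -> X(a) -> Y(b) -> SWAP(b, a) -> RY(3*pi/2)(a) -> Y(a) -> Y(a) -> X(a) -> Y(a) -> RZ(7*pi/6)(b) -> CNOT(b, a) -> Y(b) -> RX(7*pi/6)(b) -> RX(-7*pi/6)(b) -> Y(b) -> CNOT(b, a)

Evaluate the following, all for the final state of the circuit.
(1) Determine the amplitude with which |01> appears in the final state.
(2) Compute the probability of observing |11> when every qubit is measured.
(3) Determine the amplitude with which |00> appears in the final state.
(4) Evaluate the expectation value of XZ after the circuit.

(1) |01> carries amplitude sqrt(2)*exp(7*I*pi/12)/2 in the final state. Key observation: gates 11-16 undo each other exactly, leaving only the rest of the circuit to track.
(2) The probability of measuring |11> is 1/2.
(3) The final state's coefficient on |00> equals 0.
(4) The expectation value of XZ is -1.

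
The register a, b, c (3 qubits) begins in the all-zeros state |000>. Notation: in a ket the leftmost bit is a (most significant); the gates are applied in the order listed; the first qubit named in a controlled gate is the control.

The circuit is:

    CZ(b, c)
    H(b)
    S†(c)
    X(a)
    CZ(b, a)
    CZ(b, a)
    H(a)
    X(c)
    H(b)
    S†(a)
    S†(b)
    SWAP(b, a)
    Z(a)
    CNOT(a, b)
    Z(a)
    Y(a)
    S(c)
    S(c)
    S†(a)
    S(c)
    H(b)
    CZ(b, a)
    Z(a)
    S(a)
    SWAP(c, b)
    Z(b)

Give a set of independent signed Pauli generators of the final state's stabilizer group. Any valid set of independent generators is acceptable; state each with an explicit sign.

The final state is stabilized by the group generated by +IIY, -ZII, -IZI; other independent generating sets are equally valid.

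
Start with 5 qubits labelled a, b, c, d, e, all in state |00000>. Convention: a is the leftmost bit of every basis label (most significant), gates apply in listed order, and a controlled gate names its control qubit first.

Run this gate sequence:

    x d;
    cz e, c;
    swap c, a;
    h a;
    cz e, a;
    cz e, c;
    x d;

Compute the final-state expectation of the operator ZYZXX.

The observable ZYZXX averages to 0.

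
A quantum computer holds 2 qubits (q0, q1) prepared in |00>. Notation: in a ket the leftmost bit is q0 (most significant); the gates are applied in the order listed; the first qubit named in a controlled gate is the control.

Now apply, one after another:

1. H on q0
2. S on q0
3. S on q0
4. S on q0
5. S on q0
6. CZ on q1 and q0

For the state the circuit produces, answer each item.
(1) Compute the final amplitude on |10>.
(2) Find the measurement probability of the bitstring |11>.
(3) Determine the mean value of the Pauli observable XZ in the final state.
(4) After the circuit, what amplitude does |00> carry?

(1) The final state's coefficient on |10> equals sqrt(2)/2. Key observation: steps 2-5 multiply out to the identity, so the circuit reduces to the remaining gates.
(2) Outcome |11> occurs with probability 0.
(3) In the final state, XZ has expectation 1.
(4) The amplitude on |00> is sqrt(2)/2.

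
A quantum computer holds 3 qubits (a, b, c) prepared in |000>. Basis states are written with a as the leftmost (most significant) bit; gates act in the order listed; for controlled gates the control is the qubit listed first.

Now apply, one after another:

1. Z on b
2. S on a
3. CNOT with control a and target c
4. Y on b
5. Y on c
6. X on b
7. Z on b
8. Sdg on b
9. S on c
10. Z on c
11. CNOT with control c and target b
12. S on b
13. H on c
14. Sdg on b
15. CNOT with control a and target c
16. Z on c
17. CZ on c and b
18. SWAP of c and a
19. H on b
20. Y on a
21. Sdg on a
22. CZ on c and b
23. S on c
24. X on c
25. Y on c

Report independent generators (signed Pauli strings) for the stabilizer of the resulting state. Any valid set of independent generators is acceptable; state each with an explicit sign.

The stabilizer group can be generated by -YII, -IXI, +IIZ, among other valid generating sets.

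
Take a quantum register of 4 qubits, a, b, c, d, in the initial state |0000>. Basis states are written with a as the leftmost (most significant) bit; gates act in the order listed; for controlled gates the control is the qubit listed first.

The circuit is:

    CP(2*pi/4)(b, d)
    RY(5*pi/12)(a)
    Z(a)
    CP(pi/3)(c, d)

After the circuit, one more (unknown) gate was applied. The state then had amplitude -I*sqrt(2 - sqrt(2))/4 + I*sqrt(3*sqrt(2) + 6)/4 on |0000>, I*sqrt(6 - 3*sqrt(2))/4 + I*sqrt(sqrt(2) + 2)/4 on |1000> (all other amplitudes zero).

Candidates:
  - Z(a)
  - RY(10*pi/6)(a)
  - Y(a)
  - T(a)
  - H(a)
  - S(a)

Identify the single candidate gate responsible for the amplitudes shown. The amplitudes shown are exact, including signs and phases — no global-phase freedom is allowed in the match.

The applied gate was Y(a).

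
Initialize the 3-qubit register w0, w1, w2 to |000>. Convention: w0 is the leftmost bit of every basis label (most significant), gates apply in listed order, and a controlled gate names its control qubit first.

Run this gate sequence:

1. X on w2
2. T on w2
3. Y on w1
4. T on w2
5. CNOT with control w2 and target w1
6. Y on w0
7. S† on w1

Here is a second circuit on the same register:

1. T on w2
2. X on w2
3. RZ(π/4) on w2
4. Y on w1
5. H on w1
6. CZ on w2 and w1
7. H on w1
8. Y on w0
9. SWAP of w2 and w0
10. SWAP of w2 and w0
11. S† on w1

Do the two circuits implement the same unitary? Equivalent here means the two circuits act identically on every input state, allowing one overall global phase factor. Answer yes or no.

No: there is an input state on which the two circuits produce genuinely different outputs (not merely differing by a phase).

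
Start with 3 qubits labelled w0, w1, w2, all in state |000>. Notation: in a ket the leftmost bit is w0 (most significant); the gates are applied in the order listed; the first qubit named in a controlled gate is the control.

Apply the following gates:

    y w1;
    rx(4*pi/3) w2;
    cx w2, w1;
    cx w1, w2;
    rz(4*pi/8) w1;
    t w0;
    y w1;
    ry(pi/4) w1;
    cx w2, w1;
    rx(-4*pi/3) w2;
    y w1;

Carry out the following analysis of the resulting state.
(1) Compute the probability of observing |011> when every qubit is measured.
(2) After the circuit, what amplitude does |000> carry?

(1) The probability of measuring |011> is -sqrt(6)/32 + sqrt(2)/32 + 1/8.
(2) The amplitude on |000> is (-sqrt(3*sqrt(2) + 6)/8 - 3*sqrt(2 - sqrt(2))/8)*exp(I*pi/4).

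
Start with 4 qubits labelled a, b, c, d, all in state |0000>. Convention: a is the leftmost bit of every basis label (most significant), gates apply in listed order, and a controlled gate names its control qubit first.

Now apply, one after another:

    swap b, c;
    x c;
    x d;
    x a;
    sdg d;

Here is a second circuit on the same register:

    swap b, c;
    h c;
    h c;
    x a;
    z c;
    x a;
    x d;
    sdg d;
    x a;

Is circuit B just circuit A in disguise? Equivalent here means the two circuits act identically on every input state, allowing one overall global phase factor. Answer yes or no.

No: there is an input state on which the two circuits produce genuinely different outputs (not merely differing by a phase).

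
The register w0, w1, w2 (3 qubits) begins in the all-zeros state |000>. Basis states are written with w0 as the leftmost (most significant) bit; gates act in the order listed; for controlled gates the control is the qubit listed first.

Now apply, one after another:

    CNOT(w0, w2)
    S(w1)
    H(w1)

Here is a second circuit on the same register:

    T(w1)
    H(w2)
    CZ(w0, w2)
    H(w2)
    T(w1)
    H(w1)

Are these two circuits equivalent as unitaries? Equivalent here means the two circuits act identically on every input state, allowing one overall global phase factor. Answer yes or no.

Yes — the two circuits implement the same unitary up to a global phase.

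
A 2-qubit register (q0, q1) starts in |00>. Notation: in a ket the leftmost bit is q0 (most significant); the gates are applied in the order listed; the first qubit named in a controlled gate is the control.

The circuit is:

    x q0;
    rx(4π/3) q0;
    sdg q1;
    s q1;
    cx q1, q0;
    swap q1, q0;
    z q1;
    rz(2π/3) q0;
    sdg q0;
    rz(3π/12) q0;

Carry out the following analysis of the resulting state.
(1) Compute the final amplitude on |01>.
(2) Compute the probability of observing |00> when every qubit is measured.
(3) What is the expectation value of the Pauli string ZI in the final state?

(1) The amplitude on |01> is -exp(13*I*pi/24)/2.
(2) A full measurement returns |00> with probability 3/4.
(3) In the final state, ZI has expectation 1.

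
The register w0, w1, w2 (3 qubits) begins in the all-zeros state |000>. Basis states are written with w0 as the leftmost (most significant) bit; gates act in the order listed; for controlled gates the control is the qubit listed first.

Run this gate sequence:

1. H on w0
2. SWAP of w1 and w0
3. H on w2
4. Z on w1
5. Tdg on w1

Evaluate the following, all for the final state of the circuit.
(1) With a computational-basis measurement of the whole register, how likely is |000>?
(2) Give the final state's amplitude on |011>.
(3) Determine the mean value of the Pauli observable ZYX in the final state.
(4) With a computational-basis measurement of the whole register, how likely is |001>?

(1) Outcome |000> occurs with probability 1/4.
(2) The final state's coefficient on |011> equals exp(3*I*pi/4)/2.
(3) In the final state, ZYX has expectation sqrt(2)/2.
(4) Outcome |001> occurs with probability 1/4.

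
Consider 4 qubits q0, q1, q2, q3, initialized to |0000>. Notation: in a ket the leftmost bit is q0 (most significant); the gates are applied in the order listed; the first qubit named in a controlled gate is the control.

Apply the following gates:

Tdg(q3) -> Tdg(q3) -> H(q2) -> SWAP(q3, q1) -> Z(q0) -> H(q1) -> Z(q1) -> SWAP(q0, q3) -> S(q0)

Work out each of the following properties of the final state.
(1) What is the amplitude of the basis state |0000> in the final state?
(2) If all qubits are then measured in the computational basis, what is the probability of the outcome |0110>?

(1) |0000> carries amplitude 1/2 in the final state.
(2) Outcome |0110> occurs with probability 1/4.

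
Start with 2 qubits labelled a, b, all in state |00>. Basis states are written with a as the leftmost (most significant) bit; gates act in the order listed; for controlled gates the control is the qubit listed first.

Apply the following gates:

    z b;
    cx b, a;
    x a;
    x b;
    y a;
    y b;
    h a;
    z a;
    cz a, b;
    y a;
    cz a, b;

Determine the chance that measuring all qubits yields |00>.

A full measurement returns |00> with probability 1/2.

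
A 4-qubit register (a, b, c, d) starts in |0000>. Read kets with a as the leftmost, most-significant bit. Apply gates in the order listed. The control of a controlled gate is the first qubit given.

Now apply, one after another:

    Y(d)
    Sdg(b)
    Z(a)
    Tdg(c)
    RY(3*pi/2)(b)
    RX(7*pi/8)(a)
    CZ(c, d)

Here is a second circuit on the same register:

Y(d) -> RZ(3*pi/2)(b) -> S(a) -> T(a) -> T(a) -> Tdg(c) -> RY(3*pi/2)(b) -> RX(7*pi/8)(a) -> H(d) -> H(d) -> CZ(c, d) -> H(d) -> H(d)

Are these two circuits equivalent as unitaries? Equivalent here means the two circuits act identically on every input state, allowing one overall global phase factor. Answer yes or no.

Yes — the two circuits implement the same unitary up to a global phase.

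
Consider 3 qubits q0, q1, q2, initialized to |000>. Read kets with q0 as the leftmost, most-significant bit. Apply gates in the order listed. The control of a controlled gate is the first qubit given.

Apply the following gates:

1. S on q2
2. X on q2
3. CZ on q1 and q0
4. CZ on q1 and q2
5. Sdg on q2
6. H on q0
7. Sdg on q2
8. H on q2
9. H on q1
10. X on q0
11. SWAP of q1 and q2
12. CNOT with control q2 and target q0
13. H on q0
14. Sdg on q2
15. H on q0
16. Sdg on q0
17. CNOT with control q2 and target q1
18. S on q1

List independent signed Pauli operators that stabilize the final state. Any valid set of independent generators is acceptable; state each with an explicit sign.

The final state is stabilized by the group generated by -YII, -IYI, +IIY; other independent generating sets are equally valid.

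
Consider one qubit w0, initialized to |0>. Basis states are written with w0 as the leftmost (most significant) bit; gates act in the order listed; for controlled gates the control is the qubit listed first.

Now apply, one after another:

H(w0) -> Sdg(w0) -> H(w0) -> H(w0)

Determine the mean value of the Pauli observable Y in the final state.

The expectation value of Y is -1. Key observation: gates 3-4 undo each other exactly, leaving only the rest of the circuit to track.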